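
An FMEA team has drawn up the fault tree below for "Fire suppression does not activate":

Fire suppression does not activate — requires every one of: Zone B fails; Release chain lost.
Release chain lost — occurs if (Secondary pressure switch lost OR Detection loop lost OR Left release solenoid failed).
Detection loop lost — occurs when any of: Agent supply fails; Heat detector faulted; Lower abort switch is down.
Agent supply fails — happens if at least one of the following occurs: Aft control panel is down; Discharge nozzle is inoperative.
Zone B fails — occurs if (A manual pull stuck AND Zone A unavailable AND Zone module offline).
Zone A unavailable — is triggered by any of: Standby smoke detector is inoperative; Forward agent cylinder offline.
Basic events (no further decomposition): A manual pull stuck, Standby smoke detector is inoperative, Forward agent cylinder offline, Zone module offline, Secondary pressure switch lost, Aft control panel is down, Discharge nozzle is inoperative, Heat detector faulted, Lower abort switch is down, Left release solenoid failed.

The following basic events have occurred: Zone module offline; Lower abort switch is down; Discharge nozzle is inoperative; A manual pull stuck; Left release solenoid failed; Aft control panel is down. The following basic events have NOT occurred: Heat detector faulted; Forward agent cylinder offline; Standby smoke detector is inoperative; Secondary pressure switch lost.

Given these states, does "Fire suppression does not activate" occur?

Zone A unavailable [OR]: Standby smoke detector is inoperative=not, Forward agent cylinder offline=not → no input occurs → does not occur.
Zone B fails [AND]: A manual pull stuck=occurs, Zone A unavailable=not, Zone module offline=occurs → not all inputs occur → does not occur.
Agent supply fails [OR]: Aft control panel is down=occurs, Discharge nozzle is inoperative=occurs → at least one input occurs → occurs.
Detection loop lost [OR]: Agent supply fails=occurs, Heat detector faulted=not, Lower abort switch is down=occurs → at least one input occurs → occurs.
Release chain lost [OR]: Secondary pressure switch lost=not, Detection loop lost=occurs, Left release solenoid failed=occurs → at least one input occurs → occurs.
Fire suppression does not activate [AND]: Zone B fails=not, Release chain lost=occurs → not all inputs occur → does not occur.

No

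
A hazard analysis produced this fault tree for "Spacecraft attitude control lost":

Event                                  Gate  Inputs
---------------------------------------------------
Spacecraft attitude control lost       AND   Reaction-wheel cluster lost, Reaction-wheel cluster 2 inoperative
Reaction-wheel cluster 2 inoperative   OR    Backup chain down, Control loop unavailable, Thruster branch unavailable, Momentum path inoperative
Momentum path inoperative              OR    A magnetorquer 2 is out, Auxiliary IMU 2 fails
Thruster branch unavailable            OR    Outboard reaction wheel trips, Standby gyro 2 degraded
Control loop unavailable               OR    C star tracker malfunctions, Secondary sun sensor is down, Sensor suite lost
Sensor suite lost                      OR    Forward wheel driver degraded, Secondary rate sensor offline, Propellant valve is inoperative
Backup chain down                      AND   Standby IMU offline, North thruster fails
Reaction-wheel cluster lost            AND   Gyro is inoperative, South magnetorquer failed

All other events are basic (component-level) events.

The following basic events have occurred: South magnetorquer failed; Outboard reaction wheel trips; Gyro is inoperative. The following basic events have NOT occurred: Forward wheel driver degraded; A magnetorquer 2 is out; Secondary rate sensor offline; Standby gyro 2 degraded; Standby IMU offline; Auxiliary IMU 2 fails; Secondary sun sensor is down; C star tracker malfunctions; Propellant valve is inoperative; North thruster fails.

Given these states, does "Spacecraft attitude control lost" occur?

Yes

Reaction-wheel cluster lost [AND]: Gyro is inoperative=occurs, South magnetorquer failed=occurs → all inputs occur → occurs.
Backup chain down [AND]: Standby IMU offline=not, North thruster fails=not → not all inputs occur → does not occur.
Sensor suite lost [OR]: Forward wheel driver degraded=not, Secondary rate sensor offline=not, Propellant valve is inoperative=not → no input occurs → does not occur.
Control loop unavailable [OR]: C star tracker malfunctions=not, Secondary sun sensor is down=not, Sensor suite lost=not → no input occurs → does not occur.
Thruster branch unavailable [OR]: Outboard reaction wheel trips=occurs, Standby gyro 2 degraded=not → at least one input occurs → occurs.
Momentum path inoperative [OR]: A magnetorquer 2 is out=not, Auxiliary IMU 2 fails=not → no input occurs → does not occur.
Reaction-wheel cluster 2 inoperative [OR]: Backup chain down=not, Control loop unavailable=not, Thruster branch unavailable=occurs, Momentum path inoperative=not → at least one input occurs → occurs.
Spacecraft attitude control lost [AND]: Reaction-wheel cluster lost=occurs, Reaction-wheel cluster 2 inoperative=occurs → all inputs occur → occurs.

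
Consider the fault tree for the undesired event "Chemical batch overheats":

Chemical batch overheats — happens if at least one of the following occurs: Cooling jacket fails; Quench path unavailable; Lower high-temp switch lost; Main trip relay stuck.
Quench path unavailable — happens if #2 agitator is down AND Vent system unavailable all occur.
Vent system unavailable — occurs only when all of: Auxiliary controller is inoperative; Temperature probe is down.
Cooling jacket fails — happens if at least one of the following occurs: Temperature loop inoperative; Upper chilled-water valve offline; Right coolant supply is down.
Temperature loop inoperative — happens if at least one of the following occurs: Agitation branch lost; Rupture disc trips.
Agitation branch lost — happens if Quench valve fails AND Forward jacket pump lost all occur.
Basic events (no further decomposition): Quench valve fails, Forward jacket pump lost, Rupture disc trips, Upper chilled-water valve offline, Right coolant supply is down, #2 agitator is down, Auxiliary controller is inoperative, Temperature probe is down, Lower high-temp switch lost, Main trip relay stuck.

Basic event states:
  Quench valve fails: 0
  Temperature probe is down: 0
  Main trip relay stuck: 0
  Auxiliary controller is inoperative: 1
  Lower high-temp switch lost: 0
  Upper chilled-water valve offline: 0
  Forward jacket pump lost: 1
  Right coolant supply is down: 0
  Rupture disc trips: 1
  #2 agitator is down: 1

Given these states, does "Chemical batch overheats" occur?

Agitation branch lost [AND]: Quench valve fails=not, Forward jacket pump lost=occurs → not all inputs occur → does not occur.
Temperature loop inoperative [OR]: Agitation branch lost=not, Rupture disc trips=occurs → at least one input occurs → occurs.
Cooling jacket fails [OR]: Temperature loop inoperative=occurs, Upper chilled-water valve offline=not, Right coolant supply is down=not → at least one input occurs → occurs.
Vent system unavailable [AND]: Auxiliary controller is inoperative=occurs, Temperature probe is down=not → not all inputs occur → does not occur.
Quench path unavailable [AND]: #2 agitator is down=occurs, Vent system unavailable=not → not all inputs occur → does not occur.
Chemical batch overheats [OR]: Cooling jacket fails=occurs, Quench path unavailable=not, Lower high-temp switch lost=not, Main trip relay stuck=not → at least one input occurs → occurs.

Yes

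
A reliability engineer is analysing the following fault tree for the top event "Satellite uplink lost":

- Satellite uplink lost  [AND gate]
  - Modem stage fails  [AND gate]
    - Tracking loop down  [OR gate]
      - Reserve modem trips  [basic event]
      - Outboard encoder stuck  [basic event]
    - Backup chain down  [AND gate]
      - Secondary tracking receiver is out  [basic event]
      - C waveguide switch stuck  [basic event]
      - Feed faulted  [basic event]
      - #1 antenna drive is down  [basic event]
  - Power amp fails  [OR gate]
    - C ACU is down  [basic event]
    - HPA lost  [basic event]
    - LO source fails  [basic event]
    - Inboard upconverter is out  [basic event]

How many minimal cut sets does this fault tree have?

Tracking loop down [OR]: union of children's cut sets → 2 cut set(s).
Backup chain down [AND]: one cut set from each child combined → 1 × 1 × 1 × 1 = 1 cut set(s).
Modem stage fails [AND]: one cut set from each child combined → 2 × 1 = 2 cut set(s).
Power amp fails [OR]: union of children's cut sets → 4 cut set(s).
Satellite uplink lost [AND]: one cut set from each child combined → 2 × 4 = 8 cut set(s).
Minimal cut sets: {#1 antenna drive is down, C ACU is down, C waveguide switch stuck, Feed faulted, Reserve modem trips, Secondary tracking receiver is out}; {#1 antenna drive is down, C waveguide switch stuck, Feed faulted, HPA lost, Reserve modem trips, Secondary tracking receiver is out}; {#1 antenna drive is down, C waveguide switch stuck, Feed faulted, LO source fails, Reserve modem trips, Secondary tracking receiver is out}; {#1 antenna drive is down, C waveguide switch stuck, Feed faulted, Inboard upconverter is out, Reserve modem trips, Secondary tracking receiver is out}; {#1 antenna drive is down, C ACU is down, C waveguide switch stuck, Feed faulted, Outboard encoder stuck, Secondary tracking receiver is out}; {#1 antenna drive is down, C waveguide switch stuck, Feed faulted, HPA lost, Outboard encoder stuck, Secondary tracking receiver is out}; {#1 antenna drive is down, C waveguide switch stuck, Feed faulted, LO source fails, Outboard encoder stuck, Secondary tracking receiver is out}; {#1 antenna drive is down, C waveguide switch stuck, Feed faulted, Inboard upconverter is out, Outboard encoder stuck, Secondary tracking receiver is out}.

8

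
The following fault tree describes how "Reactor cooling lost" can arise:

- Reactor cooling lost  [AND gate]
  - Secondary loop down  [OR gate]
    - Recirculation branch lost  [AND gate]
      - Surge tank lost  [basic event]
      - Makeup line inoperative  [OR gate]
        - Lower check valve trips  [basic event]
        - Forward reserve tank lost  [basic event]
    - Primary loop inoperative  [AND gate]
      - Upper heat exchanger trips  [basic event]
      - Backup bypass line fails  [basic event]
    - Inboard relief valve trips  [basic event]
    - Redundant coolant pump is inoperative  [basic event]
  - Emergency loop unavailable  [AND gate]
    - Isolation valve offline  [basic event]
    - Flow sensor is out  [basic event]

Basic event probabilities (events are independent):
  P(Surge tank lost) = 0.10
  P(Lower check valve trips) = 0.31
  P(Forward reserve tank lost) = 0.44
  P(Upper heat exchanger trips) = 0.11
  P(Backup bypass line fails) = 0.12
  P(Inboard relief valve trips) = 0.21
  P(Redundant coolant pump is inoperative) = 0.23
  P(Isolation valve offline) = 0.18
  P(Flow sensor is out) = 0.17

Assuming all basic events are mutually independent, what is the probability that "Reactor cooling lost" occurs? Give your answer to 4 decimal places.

0.0134

P(Makeup line inoperative) [OR] = 1 − (1−0.31) × (1−0.44) = 0.613600
P(Recirculation branch lost) [AND] = 0.10 × 0.613600 = 0.061360
P(Primary loop inoperative) [AND] = 0.11 × 0.12 = 0.013200
P(Secondary loop down) [OR] = 1 − (1−0.061360) × (1−0.013200) × (1−0.21) × (1−0.23) = 0.436562
P(Emergency loop unavailable) [AND] = 0.18 × 0.17 = 0.030600
P(Reactor cooling lost) [AND] = 0.436562 × 0.030600 = 0.013359
Rounded to 4 decimal places: P(Reactor cooling lost) ≈ 0.0134.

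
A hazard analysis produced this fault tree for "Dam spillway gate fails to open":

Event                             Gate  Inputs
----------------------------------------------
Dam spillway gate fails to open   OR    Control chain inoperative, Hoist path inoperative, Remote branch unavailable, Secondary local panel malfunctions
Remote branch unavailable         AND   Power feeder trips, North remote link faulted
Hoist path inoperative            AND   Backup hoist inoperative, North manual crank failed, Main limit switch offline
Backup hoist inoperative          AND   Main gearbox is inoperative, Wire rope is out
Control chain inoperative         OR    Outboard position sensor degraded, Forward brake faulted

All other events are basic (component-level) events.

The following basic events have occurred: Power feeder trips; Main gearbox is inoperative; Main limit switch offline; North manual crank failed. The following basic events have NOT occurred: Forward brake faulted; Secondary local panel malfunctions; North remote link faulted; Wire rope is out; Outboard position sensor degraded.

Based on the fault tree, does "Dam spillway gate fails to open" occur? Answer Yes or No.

Control chain inoperative [OR]: Outboard position sensor degraded=not, Forward brake faulted=not → no input occurs → does not occur.
Backup hoist inoperative [AND]: Main gearbox is inoperative=occurs, Wire rope is out=not → not all inputs occur → does not occur.
Hoist path inoperative [AND]: Backup hoist inoperative=not, North manual crank failed=occurs, Main limit switch offline=occurs → not all inputs occur → does not occur.
Remote branch unavailable [AND]: Power feeder trips=occurs, North remote link faulted=not → not all inputs occur → does not occur.
Dam spillway gate fails to open [OR]: Control chain inoperative=not, Hoist path inoperative=not, Remote branch unavailable=not, Secondary local panel malfunctions=not → no input occurs → does not occur.

No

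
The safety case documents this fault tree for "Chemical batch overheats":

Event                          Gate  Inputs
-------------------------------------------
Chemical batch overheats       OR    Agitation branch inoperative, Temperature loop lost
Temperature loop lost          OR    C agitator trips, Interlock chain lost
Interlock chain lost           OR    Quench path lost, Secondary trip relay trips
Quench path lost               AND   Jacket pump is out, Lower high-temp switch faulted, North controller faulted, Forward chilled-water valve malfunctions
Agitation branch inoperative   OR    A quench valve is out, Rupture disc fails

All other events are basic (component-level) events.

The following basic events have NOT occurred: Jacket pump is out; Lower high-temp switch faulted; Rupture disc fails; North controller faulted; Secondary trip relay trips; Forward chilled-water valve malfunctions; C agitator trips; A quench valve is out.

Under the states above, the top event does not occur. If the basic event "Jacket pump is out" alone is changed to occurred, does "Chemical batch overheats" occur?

No

Counterfactual: set "Jacket pump is out" to occurred.
Agitation branch inoperative [OR]: A quench valve is out=not, Rupture disc fails=not → no input occurs → does not occur.
Quench path lost [AND]: Jacket pump is out=occurs, Lower high-temp switch faulted=not, North controller faulted=not, Forward chilled-water valve malfunctions=not → not all inputs occur → does not occur.
Interlock chain lost [OR]: Quench path lost=not, Secondary trip relay trips=not → no input occurs → does not occur.
Temperature loop lost [OR]: C agitator trips=not, Interlock chain lost=not → no input occurs → does not occur.
Chemical batch overheats [OR]: Agitation branch inoperative=not, Temperature loop lost=not → no input occurs → does not occur.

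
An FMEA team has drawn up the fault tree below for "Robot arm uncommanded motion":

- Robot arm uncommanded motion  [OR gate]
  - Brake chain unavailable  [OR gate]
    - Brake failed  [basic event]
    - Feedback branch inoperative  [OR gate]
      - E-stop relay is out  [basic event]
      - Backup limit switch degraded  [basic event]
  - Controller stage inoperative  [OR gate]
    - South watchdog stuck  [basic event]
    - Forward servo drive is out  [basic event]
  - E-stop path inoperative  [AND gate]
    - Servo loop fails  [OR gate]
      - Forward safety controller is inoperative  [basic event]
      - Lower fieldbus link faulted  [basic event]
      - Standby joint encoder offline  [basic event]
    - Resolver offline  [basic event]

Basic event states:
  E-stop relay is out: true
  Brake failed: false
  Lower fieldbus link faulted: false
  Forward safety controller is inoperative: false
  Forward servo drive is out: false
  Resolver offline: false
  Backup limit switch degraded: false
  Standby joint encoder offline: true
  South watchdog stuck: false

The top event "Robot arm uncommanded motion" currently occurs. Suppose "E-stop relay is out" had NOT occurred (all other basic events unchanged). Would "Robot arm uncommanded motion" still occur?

No

Counterfactual: set "E-stop relay is out" to not occurred.
Feedback branch inoperative [OR]: E-stop relay is out=not, Backup limit switch degraded=not → no input occurs → does not occur.
Brake chain unavailable [OR]: Brake failed=not, Feedback branch inoperative=not → no input occurs → does not occur.
Controller stage inoperative [OR]: South watchdog stuck=not, Forward servo drive is out=not → no input occurs → does not occur.
Servo loop fails [OR]: Forward safety controller is inoperative=not, Lower fieldbus link faulted=not, Standby joint encoder offline=occurs → at least one input occurs → occurs.
E-stop path inoperative [AND]: Servo loop fails=occurs, Resolver offline=not → not all inputs occur → does not occur.
Robot arm uncommanded motion [OR]: Brake chain unavailable=not, Controller stage inoperative=not, E-stop path inoperative=not → no input occurs → does not occur.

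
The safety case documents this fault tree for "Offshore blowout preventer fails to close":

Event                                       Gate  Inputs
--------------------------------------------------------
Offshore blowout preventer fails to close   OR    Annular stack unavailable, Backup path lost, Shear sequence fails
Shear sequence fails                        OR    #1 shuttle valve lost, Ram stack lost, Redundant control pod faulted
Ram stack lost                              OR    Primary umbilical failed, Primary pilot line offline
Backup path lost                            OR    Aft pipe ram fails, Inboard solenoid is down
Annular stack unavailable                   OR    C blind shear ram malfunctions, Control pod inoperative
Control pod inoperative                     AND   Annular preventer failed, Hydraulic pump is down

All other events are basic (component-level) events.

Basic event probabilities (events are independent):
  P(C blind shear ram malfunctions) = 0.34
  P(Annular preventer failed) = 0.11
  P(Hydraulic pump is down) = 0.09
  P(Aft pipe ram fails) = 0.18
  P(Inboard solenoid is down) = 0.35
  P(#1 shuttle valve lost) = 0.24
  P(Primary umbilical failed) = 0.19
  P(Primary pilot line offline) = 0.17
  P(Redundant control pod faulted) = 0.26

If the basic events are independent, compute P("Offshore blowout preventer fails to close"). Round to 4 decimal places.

P(Control pod inoperative) [AND] = 0.11 × 0.09 = 0.009900
P(Annular stack unavailable) [OR] = 1 − (1−0.34) × (1−0.009900) = 0.346534
P(Backup path lost) [OR] = 1 − (1−0.18) × (1−0.35) = 0.467000
P(Ram stack lost) [OR] = 1 − (1−0.19) × (1−0.17) = 0.327700
P(Shear sequence fails) [OR] = 1 − (1−0.24) × (1−0.327700) × (1−0.26) = 0.621898
P(Offshore blowout preventer fails to close) [OR] = 1 − (1−0.346534) × (1−0.467000) × (1−0.621898) = 0.868308
Rounded to 4 decimal places: P(Offshore blowout preventer fails to close) ≈ 0.8683.

0.8683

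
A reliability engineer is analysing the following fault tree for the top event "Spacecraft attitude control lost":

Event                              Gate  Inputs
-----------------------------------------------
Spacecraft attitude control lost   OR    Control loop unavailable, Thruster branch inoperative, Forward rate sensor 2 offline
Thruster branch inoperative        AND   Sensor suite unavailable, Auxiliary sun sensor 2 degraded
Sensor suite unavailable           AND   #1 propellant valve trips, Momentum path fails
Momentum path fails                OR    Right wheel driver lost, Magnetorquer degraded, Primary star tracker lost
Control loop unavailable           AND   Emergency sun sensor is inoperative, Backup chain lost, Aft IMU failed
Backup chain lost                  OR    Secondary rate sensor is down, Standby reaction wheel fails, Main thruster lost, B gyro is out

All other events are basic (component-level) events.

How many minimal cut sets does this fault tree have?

8

Backup chain lost [OR]: union of children's cut sets → 4 cut set(s).
Control loop unavailable [AND]: one cut set from each child combined → 1 × 4 × 1 = 4 cut set(s).
Momentum path fails [OR]: union of children's cut sets → 3 cut set(s).
Sensor suite unavailable [AND]: one cut set from each child combined → 1 × 3 = 3 cut set(s).
Thruster branch inoperative [AND]: one cut set from each child combined → 3 × 1 = 3 cut set(s).
Spacecraft attitude control lost [OR]: union of children's cut sets → 8 cut set(s).
Minimal cut sets: {Aft IMU failed, Emergency sun sensor is inoperative, Secondary rate sensor is down}; {Aft IMU failed, Emergency sun sensor is inoperative, Standby reaction wheel fails}; {Aft IMU failed, Emergency sun sensor is inoperative, Main thruster lost}; {Aft IMU failed, B gyro is out, Emergency sun sensor is inoperative}; {#1 propellant valve trips, Auxiliary sun sensor 2 degraded, Right wheel driver lost}; {#1 propellant valve trips, Auxiliary sun sensor 2 degraded, Magnetorquer degraded}; {#1 propellant valve trips, Auxiliary sun sensor 2 degraded, Primary star tracker lost}; {Forward rate sensor 2 offline}.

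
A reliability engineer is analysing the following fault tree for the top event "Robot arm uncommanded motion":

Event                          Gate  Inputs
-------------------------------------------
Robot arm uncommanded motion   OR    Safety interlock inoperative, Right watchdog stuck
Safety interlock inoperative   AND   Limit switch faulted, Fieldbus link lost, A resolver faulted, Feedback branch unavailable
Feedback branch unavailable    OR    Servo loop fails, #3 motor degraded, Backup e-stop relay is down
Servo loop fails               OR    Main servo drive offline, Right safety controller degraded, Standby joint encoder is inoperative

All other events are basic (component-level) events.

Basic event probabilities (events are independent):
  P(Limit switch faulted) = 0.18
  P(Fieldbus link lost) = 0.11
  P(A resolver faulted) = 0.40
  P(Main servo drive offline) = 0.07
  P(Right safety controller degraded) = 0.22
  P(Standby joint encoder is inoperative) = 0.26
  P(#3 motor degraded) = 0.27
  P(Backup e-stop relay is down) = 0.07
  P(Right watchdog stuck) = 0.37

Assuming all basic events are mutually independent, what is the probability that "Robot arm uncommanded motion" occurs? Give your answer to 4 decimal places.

0.3732

P(Servo loop fails) [OR] = 1 − (1−0.07) × (1−0.22) × (1−0.26) = 0.463204
P(Feedback branch unavailable) [OR] = 1 − (1−0.463204) × (1−0.27) × (1−0.07) = 0.635569
P(Safety interlock inoperative) [AND] = 0.18 × 0.11 × 0.40 × 0.635569 = 0.005034
P(Robot arm uncommanded motion) [OR] = 1 − (1−0.005034) × (1−0.37) = 0.373171
Rounded to 4 decimal places: P(Robot arm uncommanded motion) ≈ 0.3732.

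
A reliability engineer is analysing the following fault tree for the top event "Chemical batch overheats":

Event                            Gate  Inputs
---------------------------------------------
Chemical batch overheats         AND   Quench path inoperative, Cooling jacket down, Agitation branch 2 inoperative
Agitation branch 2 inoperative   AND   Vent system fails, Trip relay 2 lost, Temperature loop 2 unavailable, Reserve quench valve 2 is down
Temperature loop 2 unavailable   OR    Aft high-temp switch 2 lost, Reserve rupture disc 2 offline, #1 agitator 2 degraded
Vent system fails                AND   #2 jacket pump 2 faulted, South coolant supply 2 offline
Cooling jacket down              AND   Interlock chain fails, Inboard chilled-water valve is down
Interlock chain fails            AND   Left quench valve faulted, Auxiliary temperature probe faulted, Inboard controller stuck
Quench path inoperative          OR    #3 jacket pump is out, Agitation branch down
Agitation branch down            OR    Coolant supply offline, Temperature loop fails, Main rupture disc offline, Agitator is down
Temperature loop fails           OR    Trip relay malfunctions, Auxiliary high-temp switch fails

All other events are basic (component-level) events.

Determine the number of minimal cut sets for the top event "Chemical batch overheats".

18

Temperature loop fails [OR]: union of children's cut sets → 2 cut set(s).
Agitation branch down [OR]: union of children's cut sets → 5 cut set(s).
Quench path inoperative [OR]: union of children's cut sets → 6 cut set(s).
Interlock chain fails [AND]: one cut set from each child combined → 1 × 1 × 1 = 1 cut set(s).
Cooling jacket down [AND]: one cut set from each child combined → 1 × 1 = 1 cut set(s).
Vent system fails [AND]: one cut set from each child combined → 1 × 1 = 1 cut set(s).
Temperature loop 2 unavailable [OR]: union of children's cut sets → 3 cut set(s).
Agitation branch 2 inoperative [AND]: one cut set from each child combined → 1 × 1 × 3 × 1 = 3 cut set(s).
Chemical batch overheats [AND]: one cut set from each child combined → 6 × 1 × 3 = 18 cut set(s).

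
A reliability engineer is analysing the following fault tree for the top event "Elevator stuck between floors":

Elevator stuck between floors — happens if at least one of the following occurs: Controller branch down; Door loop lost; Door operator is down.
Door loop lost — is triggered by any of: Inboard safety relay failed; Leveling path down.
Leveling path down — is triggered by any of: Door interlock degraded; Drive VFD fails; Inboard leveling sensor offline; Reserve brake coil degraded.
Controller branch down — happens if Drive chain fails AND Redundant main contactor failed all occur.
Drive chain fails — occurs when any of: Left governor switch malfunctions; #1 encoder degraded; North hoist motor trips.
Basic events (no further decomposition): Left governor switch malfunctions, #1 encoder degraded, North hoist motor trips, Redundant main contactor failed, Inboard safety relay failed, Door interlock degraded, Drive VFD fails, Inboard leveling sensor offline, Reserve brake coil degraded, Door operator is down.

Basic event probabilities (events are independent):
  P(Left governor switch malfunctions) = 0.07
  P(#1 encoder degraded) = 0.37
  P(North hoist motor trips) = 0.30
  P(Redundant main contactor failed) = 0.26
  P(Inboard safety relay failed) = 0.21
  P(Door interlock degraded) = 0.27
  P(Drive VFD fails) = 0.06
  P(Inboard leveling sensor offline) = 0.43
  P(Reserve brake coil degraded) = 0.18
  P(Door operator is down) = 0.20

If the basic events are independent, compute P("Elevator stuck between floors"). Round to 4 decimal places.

P(Drive chain fails) [OR] = 1 − (1−0.07) × (1−0.37) × (1−0.30) = 0.589870
P(Controller branch down) [AND] = 0.589870 × 0.26 = 0.153366
P(Leveling path down) [OR] = 1 − (1−0.27) × (1−0.06) × (1−0.43) × (1−0.18) = 0.679270
P(Door loop lost) [OR] = 1 − (1−0.21) × (1−0.679270) = 0.746623
P(Elevator stuck between floors) [OR] = 1 − (1−0.153366) × (1−0.746623) × (1−0.20) = 0.828386
Rounded to 4 decimal places: P(Elevator stuck between floors) ≈ 0.8284.

0.8284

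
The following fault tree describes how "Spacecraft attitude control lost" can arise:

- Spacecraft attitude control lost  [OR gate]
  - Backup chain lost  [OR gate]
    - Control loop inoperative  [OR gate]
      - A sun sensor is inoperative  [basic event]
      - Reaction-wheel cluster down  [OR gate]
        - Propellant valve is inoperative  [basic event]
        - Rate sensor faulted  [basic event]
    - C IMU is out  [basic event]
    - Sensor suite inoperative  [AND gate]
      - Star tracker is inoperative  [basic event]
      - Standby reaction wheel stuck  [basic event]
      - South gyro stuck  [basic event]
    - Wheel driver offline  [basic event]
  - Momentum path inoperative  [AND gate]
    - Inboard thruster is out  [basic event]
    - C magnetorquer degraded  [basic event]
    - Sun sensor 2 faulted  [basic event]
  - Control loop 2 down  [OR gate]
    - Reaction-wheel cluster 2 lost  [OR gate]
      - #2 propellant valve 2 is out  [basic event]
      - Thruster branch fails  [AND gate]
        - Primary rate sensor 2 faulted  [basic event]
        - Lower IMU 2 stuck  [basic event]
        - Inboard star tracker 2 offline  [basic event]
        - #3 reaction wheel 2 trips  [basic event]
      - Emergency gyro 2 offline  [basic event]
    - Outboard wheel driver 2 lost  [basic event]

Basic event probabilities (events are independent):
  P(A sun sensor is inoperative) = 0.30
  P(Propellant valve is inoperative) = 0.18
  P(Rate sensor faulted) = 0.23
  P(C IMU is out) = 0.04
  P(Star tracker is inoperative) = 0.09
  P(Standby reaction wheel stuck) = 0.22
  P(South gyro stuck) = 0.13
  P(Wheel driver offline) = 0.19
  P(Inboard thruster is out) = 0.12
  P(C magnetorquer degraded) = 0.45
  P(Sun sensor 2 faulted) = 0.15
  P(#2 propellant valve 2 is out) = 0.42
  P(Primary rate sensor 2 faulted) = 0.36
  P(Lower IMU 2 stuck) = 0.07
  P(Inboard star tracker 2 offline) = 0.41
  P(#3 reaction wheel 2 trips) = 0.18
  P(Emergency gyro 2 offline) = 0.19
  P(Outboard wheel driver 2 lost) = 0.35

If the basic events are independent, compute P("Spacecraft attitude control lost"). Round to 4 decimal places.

0.8964

P(Reaction-wheel cluster down) [OR] = 1 − (1−0.18) × (1−0.23) = 0.368600
P(Control loop inoperative) [OR] = 1 − (1−0.30) × (1−0.368600) = 0.558020
P(Sensor suite inoperative) [AND] = 0.09 × 0.22 × 0.13 = 0.002574
P(Backup chain lost) [OR] = 1 − (1−0.558020) × (1−0.04) × (1−0.002574) × (1−0.19) = 0.657201
P(Momentum path inoperative) [AND] = 0.12 × 0.45 × 0.15 = 0.008100
P(Thruster branch fails) [AND] = 0.36 × 0.07 × 0.41 × 0.18 = 0.001860
P(Reaction-wheel cluster 2 lost) [OR] = 1 − (1−0.42) × (1−0.001860) × (1−0.19) = 0.531074
P(Control loop 2 down) [OR] = 1 − (1−0.531074) × (1−0.35) = 0.695198
P(Spacecraft attitude control lost) [OR] = 1 − (1−0.657201) × (1−0.008100) × (1−0.695198) = 0.896361
Rounded to 4 decimal places: P(Spacecraft attitude control lost) ≈ 0.8964.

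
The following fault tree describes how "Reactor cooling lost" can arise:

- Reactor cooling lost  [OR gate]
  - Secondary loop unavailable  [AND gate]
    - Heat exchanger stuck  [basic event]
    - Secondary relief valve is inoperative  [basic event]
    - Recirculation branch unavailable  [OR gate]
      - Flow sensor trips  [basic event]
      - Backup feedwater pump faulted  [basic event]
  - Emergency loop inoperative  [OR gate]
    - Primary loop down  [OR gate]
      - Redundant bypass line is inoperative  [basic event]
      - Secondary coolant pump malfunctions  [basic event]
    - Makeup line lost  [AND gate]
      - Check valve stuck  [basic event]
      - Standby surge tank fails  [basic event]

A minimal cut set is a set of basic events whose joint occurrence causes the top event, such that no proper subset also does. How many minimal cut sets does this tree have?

Recirculation branch unavailable [OR]: union of children's cut sets → 2 cut set(s).
Secondary loop unavailable [AND]: one cut set from each child combined → 1 × 1 × 2 = 2 cut set(s).
Primary loop down [OR]: union of children's cut sets → 2 cut set(s).
Makeup line lost [AND]: one cut set from each child combined → 1 × 1 = 1 cut set(s).
Emergency loop inoperative [OR]: union of children's cut sets → 3 cut set(s).
Reactor cooling lost [OR]: union of children's cut sets → 5 cut set(s).
Minimal cut sets: {Flow sensor trips, Heat exchanger stuck, Secondary relief valve is inoperative}; {Backup feedwater pump faulted, Heat exchanger stuck, Secondary relief valve is inoperative}; {Redundant bypass line is inoperative}; {Secondary coolant pump malfunctions}; {Check valve stuck, Standby surge tank fails}.

5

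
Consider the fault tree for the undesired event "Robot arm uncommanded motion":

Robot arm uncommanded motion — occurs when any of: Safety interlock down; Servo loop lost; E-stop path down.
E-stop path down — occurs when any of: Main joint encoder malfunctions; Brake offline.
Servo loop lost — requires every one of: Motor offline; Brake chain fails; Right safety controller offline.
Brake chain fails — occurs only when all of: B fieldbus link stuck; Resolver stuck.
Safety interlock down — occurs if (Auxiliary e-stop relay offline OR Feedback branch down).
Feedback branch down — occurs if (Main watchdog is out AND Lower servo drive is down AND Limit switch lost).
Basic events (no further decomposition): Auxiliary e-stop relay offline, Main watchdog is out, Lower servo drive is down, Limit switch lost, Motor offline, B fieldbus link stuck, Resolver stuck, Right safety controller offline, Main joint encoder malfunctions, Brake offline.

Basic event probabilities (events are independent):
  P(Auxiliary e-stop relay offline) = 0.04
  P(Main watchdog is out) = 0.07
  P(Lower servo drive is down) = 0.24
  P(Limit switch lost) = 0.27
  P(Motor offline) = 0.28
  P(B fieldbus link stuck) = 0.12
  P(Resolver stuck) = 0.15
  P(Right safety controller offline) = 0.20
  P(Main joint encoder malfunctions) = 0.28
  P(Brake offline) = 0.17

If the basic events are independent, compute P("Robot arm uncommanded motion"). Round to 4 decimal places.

0.4295

P(Feedback branch down) [AND] = 0.07 × 0.24 × 0.27 = 0.004536
P(Safety interlock down) [OR] = 1 − (1−0.04) × (1−0.004536) = 0.044355
P(Brake chain fails) [AND] = 0.12 × 0.15 = 0.018000
P(Servo loop lost) [AND] = 0.28 × 0.018000 × 0.20 = 0.001008
P(E-stop path down) [OR] = 1 − (1−0.28) × (1−0.17) = 0.402400
P(Robot arm uncommanded motion) [OR] = 1 − (1−0.044355) × (1−0.001008) × (1−0.402400) = 0.429482
Rounded to 4 decimal places: P(Robot arm uncommanded motion) ≈ 0.4295.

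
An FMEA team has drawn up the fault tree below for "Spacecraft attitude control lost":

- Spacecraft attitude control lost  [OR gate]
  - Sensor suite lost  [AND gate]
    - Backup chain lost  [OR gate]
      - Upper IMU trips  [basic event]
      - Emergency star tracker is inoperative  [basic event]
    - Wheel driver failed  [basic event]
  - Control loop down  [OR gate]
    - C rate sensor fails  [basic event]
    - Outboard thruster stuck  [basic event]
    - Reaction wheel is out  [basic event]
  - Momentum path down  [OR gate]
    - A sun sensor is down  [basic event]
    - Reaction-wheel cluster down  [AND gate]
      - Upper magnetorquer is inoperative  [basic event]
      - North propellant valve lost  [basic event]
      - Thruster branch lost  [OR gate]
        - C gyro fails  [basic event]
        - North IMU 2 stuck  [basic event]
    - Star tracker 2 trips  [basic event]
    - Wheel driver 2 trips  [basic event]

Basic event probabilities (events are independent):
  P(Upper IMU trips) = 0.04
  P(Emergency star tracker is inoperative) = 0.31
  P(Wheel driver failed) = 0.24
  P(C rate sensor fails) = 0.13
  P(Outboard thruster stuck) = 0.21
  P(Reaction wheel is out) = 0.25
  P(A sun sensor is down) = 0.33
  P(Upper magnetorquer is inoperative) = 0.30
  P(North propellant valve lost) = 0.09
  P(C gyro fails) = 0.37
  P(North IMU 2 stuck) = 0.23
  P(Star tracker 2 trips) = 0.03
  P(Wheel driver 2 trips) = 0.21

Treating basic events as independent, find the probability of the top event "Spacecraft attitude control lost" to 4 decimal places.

0.7602

P(Backup chain lost) [OR] = 1 − (1−0.04) × (1−0.31) = 0.337600
P(Sensor suite lost) [AND] = 0.337600 × 0.24 = 0.081024
P(Control loop down) [OR] = 1 − (1−0.13) × (1−0.21) × (1−0.25) = 0.484525
P(Thruster branch lost) [OR] = 1 − (1−0.37) × (1−0.23) = 0.514900
P(Reaction-wheel cluster down) [AND] = 0.30 × 0.09 × 0.514900 = 0.013902
P(Momentum path down) [OR] = 1 − (1−0.33) × (1−0.013902) × (1−0.03) × (1−0.21) = 0.493717
P(Spacecraft attitude control lost) [OR] = 1 − (1−0.081024) × (1−0.484525) × (1−0.493717) = 0.760169
Rounded to 4 decimal places: P(Spacecraft attitude control lost) ≈ 0.7602.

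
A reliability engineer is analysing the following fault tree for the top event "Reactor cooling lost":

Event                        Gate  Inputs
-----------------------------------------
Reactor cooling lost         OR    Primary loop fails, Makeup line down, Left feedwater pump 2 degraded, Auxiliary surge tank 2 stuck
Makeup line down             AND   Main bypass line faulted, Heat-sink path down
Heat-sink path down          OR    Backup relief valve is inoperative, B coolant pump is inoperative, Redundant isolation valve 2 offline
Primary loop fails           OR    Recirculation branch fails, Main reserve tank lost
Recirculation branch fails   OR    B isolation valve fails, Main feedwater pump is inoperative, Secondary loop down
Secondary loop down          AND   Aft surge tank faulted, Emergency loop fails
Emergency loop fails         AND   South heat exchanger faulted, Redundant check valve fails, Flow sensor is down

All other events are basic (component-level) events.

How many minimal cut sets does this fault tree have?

Emergency loop fails [AND]: one cut set from each child combined → 1 × 1 × 1 = 1 cut set(s).
Secondary loop down [AND]: one cut set from each child combined → 1 × 1 = 1 cut set(s).
Recirculation branch fails [OR]: union of children's cut sets → 3 cut set(s).
Primary loop fails [OR]: union of children's cut sets → 4 cut set(s).
Heat-sink path down [OR]: union of children's cut sets → 3 cut set(s).
Makeup line down [AND]: one cut set from each child combined → 1 × 3 = 3 cut set(s).
Reactor cooling lost [OR]: union of children's cut sets → 9 cut set(s).
Minimal cut sets: {B isolation valve fails}; {Main feedwater pump is inoperative}; {Aft surge tank faulted, Flow sensor is down, Redundant check valve fails, South heat exchanger faulted}; {Main reserve tank lost}; {Backup relief valve is inoperative, Main bypass line faulted}; {B coolant pump is inoperative, Main bypass line faulted}; {Main bypass line faulted, Redundant isolation valve 2 offline}; {Left feedwater pump 2 degraded}; {Auxiliary surge tank 2 stuck}.

9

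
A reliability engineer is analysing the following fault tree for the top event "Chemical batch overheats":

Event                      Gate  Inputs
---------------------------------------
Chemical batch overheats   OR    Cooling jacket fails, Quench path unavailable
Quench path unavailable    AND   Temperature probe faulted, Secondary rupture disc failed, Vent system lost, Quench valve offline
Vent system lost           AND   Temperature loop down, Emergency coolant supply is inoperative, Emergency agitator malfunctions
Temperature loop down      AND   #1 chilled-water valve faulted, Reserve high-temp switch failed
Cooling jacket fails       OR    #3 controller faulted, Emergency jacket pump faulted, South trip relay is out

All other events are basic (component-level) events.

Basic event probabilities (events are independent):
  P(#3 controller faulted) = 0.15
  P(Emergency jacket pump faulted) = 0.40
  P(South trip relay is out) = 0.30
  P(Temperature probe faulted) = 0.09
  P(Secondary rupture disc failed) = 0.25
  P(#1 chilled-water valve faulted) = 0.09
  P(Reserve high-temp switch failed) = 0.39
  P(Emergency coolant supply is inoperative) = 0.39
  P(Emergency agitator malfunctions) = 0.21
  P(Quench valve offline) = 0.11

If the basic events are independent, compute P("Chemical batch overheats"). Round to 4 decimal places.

0.6430

P(Cooling jacket fails) [OR] = 1 − (1−0.15) × (1−0.40) × (1−0.30) = 0.643000
P(Temperature loop down) [AND] = 0.09 × 0.39 = 0.035100
P(Vent system lost) [AND] = 0.035100 × 0.39 × 0.21 = 0.002875
P(Quench path unavailable) [AND] = 0.09 × 0.25 × 0.002875 × 0.11 = 0.000007
P(Chemical batch overheats) [OR] = 1 − (1−0.643000) × (1−0.000007) = 0.643002
Rounded to 4 decimal places: P(Chemical batch overheats) ≈ 0.6430.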